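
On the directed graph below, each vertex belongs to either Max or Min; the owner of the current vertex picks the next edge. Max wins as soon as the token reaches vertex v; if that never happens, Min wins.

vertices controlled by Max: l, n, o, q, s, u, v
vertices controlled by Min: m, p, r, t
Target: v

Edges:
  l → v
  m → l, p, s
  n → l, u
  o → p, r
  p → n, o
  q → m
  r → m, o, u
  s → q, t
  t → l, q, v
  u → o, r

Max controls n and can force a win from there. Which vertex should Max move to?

A0 = {v}
A1: add {l} — l (Max) has l→v.
A2: add {n} — n (Max) has n→l.
A3 = A2; e.g. m (Min) can still go to p. Fixed point.
From n, successor l is in the attractor (rank 1); the other successor u is not.

l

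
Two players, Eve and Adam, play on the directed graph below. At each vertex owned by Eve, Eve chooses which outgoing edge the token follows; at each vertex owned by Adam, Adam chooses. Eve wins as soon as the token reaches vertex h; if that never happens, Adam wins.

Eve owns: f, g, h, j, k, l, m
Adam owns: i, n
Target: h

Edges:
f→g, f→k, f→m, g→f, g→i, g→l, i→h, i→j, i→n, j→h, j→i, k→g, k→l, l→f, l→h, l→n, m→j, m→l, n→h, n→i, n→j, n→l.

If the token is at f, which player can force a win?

A0 = {h}
A1: add {j, l} — j (Eve) has j→h; l (Eve) has l→h.
A2: add {g, k, m} — g (Eve) has g→l; k (Eve) has k→l; m (Eve) has m→j.
A3: add {f} — f (Eve) has f→g.
A4 = A3; e.g. i (Adam) can still go to n. Fixed point.
f ∈ A3, so Eve can force the target.

Eve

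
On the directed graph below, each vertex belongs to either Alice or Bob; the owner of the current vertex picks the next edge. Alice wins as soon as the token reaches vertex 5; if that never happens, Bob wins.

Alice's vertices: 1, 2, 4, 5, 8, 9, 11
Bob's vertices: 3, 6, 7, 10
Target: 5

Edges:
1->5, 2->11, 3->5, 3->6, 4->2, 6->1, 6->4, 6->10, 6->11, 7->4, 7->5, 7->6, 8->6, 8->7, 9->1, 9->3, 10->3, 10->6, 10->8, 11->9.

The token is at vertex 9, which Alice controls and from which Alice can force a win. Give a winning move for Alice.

A0 = {5}
A1: add {1} — 1 (Alice) has 1→5.
A2: add {9} — 9 (Alice) has 9→1.
A3: add {11} — 11 (Alice) has 11→9.
A4: add {2} — 2 (Alice) has 2→11.
A5: add {4} — 4 (Alice) has 4→2.
A6 = A5; e.g. 3 (Bob) can still go to 6. Fixed point.
From 9, successor 1 is in the attractor (rank 1); the other successor 3 is not.

1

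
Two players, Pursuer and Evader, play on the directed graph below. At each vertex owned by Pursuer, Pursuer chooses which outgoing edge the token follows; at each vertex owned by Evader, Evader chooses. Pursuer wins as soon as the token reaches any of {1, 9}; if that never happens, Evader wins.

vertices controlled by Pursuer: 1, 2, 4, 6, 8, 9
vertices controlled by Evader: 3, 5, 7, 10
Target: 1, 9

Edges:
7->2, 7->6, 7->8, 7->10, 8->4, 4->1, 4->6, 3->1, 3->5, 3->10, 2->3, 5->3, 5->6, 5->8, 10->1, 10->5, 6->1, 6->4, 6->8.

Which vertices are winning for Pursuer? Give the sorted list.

1, 4, 6, 8, 9

A0 = {1, 9}
A1: add {4, 6} — 4 (Pursuer) has 4→1; 6 (Pursuer) has 6→1.
A2: add {8} — 8 (Pursuer) has 8→4.
A3 = A2; e.g. 2 (Pursuer) has no edge into A2. Fixed point.
Pursuer's winning region = {1, 4, 6, 8, 9}.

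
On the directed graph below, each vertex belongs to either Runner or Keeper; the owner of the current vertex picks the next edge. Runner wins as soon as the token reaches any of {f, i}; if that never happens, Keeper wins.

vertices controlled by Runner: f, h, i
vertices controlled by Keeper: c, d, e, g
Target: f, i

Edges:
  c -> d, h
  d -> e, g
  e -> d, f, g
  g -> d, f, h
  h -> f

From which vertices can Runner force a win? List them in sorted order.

A0 = {f, i}
A1: add {h} — h (Runner) has h→f.
A2 = A1; e.g. c (Keeper) can still go to d. Fixed point.
Runner's winning region = {f, h, i}.

f, h, i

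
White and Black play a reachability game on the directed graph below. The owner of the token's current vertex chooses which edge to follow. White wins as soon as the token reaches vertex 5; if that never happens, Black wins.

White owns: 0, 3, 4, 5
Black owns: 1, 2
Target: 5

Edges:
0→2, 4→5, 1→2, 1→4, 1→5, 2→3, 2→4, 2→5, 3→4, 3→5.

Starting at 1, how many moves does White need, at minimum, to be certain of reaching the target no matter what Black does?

3

A0 = {5}
A1: add {3, 4} — 3 (White) has 3→5; 4 (White) has 4→5.
A2: add {2} — 2 (Black): all of {3, 4, 5} already in.
A3: add {0, 1} — 0 (White) has 0→2; 1 (Black): all of {2, 4, 5} already in.
A3 = all vertices. Fixed point.
1 enters the attractor at level 3, so White can force the target in 3 moves from there.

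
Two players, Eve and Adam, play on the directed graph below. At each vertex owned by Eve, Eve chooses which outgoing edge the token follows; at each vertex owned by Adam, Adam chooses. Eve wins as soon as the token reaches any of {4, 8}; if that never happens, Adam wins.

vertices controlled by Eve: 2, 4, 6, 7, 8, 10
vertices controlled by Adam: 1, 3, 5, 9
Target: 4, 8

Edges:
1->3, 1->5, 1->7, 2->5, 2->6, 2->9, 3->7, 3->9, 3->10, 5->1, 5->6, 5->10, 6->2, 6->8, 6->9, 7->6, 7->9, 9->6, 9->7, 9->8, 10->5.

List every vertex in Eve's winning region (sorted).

A0 = {4, 8}
A1: add {6} — 6 (Eve) has 6→8.
A2: add {2, 7} — 2 (Eve) has 2→6; 7 (Eve) has 7→6.
A3: add {9} — 9 (Adam): all of {6, 7, 8} already in.
A4 = A3; e.g. 1 (Adam) can still go to 3. Fixed point.
Eve's winning region = {2, 4, 6, 7, 8, 9}.

2, 4, 6, 7, 8, 9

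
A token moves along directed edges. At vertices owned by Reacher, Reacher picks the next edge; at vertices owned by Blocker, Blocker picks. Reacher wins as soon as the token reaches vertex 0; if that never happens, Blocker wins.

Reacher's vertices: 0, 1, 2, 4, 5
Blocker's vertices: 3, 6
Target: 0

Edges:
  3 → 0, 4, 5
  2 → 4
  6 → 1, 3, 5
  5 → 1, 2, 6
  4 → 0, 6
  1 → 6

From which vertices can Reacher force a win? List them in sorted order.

0, 2, 3, 4, 5

A0 = {0}
A1: add {4} — 4 (Reacher) has 4→0.
A2: add {2} — 2 (Reacher) has 2→4.
A3: add {5} — 5 (Reacher) has 5→2.
A4: add {3} — 3 (Blocker): all of {0, 4, 5} already in.
A5 = A4; e.g. 1 (Reacher) has no edge into A4. Fixed point.
Reacher's winning region = {0, 2, 3, 4, 5}.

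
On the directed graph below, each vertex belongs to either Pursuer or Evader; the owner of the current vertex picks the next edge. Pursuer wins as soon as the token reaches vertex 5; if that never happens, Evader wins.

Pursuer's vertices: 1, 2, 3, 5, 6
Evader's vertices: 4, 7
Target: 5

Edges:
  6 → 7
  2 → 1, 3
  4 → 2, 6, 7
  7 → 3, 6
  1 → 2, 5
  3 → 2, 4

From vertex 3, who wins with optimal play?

Pursuer

A0 = {5}
A1: add {1} — 1 (Pursuer) has 1→5.
A2: add {2} — 2 (Pursuer) has 2→1.
A3: add {3} — 3 (Pursuer) has 3→2.
A4 = A3; e.g. 4 (Evader) can still go to 6. Fixed point.
3 ∈ A3, so Pursuer can force the target.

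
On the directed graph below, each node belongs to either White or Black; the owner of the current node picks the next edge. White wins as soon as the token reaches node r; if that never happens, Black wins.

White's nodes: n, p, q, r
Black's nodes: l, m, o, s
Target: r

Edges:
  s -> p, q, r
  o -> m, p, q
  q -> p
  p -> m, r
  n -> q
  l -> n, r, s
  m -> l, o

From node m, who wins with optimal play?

Black

A0 = {r}
A1: add {p} — p (White) has p→r.
A2: add {q} — q (White) has q→p.
A3: add {n, s} — n (White) has n→q; s (Black): all of {p, q, r} already in.
A4: add {l} — l (Black): all of {n, r, s} already in.
A5 = A4; e.g. m (Black) can still go to o. Fixed point.
m never enters the attractor, so Black can avoid the target forever.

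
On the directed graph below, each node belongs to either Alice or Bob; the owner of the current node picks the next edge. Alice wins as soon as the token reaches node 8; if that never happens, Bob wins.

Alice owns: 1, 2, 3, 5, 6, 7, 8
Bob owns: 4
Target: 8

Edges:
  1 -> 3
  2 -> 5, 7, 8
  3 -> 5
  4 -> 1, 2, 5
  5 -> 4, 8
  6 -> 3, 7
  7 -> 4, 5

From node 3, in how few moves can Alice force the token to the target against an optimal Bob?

A0 = {8}
A1: add {2, 5} — 2 (Alice) has 2→8; 5 (Alice) has 5→8.
A2: add {3, 7} — 3 (Alice) has 3→5; 7 (Alice) has 7→5.
3 enters the attractor at level 2, so Alice can force the target in 2 moves from there.

2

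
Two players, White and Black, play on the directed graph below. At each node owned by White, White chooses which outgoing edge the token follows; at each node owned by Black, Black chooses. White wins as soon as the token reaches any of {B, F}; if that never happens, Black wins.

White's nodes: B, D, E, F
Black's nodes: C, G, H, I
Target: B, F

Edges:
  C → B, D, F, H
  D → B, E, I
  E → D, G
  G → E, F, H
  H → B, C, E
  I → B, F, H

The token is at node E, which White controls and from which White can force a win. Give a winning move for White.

D

A0 = {B, F}
A1: add {D} — D (White) has D→B.
A2: add {E} — E (White) has E→D.
A3 = A2; e.g. C (Black) can still go to H. Fixed point.
From E, successor D is in the attractor (rank 1); the other successor G is not.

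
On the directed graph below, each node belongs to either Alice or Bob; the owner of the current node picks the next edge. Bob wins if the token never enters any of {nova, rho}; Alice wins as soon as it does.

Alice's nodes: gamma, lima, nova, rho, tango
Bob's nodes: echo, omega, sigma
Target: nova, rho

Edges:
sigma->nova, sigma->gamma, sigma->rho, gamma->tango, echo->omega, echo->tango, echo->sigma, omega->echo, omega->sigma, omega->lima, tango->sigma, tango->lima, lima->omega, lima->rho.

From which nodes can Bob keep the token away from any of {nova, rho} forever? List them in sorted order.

A0 = {nova, rho}
A1: add {lima} — lima (Alice) has lima→rho.
A2: add {tango} — tango (Alice) has tango→lima.
A3: add {gamma} — gamma (Alice) has gamma→tango.
A4: add {sigma} — sigma (Bob): all of {nova, gamma, rho} already in.
A5 = A4; e.g. echo (Bob) can still go to omega. Fixed point.
Alice's attractor = {gamma, lima, nova, rho, sigma, tango}; Bob avoids the target exactly from the complement.

echo, omega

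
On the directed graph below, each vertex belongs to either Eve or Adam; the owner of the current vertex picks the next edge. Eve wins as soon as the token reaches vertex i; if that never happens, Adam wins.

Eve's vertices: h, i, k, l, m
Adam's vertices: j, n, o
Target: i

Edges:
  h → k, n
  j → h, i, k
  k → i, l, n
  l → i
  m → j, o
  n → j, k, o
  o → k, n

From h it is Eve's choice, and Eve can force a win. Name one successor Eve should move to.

k

A0 = {i}
A1: add {k, l} — k (Eve) has k→i; l (Eve) has l→i.
A2: add {h} — h (Eve) has h→k.
A3: add {j} — j (Adam): all of {h, i, k} already in.
A4: add {m} — m (Eve) has m→j.
A5 = A4; e.g. n (Adam) can still go to o. Fixed point.
From h, successor k is in the attractor (rank 1); the other successor n is not.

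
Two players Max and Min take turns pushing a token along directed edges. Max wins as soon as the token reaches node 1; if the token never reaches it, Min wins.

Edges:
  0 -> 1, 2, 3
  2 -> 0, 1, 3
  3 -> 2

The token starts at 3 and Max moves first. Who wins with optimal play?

Min

Track states (vertex, player-to-move).
A0 = {(1,Max), (1,Min)}
A1: add {(0,Max), (2,Max)}.
A2: add {(3,Min)}.
A3 = A2; e.g. (0,Min) stays out. (3,Max) never enters ⇒ Min avoids the target.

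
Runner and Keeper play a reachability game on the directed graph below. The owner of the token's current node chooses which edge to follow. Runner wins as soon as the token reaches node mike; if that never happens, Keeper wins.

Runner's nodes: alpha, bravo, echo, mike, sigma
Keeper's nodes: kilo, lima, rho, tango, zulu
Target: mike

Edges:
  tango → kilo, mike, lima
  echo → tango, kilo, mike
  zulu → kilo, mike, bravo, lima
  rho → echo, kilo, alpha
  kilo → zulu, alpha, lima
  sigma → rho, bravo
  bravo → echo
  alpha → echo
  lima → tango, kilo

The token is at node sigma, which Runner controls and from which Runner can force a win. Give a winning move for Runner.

bravo

A0 = {mike}
A1: add {echo} — echo (Runner) has echo→mike.
A2: add {alpha, bravo} — bravo (Runner) has bravo→echo; alpha (Runner) has alpha→echo.
A3: add {sigma} — sigma (Runner) has sigma→bravo.
A4 = A3; e.g. tango (Keeper) can still go to kilo. Fixed point.
From sigma, successor bravo is in the attractor (rank 2); the other successor rho is not.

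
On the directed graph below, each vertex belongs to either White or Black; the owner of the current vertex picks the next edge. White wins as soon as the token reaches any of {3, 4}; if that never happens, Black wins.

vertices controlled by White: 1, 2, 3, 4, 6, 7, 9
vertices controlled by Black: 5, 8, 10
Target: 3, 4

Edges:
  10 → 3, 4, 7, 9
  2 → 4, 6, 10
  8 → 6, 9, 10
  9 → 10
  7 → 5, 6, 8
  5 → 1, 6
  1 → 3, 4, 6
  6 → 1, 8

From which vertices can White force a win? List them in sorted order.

A0 = {3, 4}
A1: add {1, 2} — 1 (White) has 1→3; 2 (White) has 2→4.
A2: add {6} — 6 (White) has 6→1.
A3: add {5, 7} — 5 (Black): all of {1, 6} already in; 7 (White) has 7→6.
A4 = A3; e.g. 8 (Black) can still go to 9. Fixed point.
White's winning region = {1, 2, 3, 4, 5, 6, 7}.

1, 2, 3, 4, 5, 6, 7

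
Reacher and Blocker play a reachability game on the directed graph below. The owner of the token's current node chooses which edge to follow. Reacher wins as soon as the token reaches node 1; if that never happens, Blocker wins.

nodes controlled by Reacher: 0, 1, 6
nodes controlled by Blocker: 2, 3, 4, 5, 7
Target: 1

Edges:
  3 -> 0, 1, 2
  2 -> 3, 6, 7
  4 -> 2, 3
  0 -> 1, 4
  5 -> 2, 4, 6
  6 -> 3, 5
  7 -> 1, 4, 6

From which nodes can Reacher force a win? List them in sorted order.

0, 1

A0 = {1}
A1: add {0} — 0 (Reacher) has 0→1.
A2 = A1; e.g. 2 (Blocker) can still go to 3. Fixed point.
Reacher's winning region = {0, 1}.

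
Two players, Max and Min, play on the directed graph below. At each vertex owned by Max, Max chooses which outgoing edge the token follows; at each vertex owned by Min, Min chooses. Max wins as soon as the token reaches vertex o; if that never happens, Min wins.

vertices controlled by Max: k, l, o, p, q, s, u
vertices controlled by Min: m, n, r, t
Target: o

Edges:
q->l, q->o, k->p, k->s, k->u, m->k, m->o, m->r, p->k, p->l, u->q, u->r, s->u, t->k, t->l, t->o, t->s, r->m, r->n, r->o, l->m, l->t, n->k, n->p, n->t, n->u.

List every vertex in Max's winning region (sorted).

k, o, p, q, s, u

A0 = {o}
A1: add {q} — q (Max) has q→o.
A2: add {u} — u (Max) has u→q.
A3: add {k, s} — k (Max) has k→u; s (Max) has s→u.
A4: add {p} — p (Max) has p→k.
A5 = A4; e.g. l (Max) has no edge into A4. Fixed point.
Max's winning region = {k, o, p, q, s, u}.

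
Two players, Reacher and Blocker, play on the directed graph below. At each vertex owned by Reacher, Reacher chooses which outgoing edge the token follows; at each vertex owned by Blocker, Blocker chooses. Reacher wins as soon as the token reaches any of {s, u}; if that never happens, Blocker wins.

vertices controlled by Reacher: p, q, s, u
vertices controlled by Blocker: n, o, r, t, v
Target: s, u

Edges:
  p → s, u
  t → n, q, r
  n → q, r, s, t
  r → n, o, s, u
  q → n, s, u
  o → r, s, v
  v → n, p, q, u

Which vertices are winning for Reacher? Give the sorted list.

A0 = {s, u}
A1: add {p, q} — p (Reacher) has p→s; q (Reacher) has q→s.
A2 = A1; e.g. n (Blocker) can still go to r. Fixed point.
Reacher's winning region = {p, q, s, u}.

p, q, s, u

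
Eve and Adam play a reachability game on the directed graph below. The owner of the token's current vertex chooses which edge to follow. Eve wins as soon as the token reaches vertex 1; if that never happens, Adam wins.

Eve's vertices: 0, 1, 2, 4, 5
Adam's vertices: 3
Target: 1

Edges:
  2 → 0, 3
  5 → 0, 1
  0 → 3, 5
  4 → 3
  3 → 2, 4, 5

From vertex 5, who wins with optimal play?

A0 = {1}
A1: add {5} — 5 (Eve) has 5→1.
5 ∈ A1, so Eve can force the target.

Eve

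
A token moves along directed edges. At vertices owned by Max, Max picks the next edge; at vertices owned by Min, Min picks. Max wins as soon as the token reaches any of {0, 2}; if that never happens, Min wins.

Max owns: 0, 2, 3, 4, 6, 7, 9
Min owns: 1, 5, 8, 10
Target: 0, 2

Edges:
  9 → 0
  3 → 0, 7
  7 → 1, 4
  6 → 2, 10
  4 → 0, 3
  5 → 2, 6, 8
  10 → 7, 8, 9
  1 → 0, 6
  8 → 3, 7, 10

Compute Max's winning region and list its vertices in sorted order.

0, 1, 2, 3, 4, 6, 7, 9

A0 = {0, 2}
A1: add {3, 4, 6, 9} — 3 (Max) has 3→0; 4 (Max) has 4→0; 6 (Max) has 6→2; 9 (Max) has 9→0.
A2: add {1, 7} — 1 (Min): all of {0, 6} already in; 7 (Max) has 7→4.
A3 = A2; e.g. 5 (Min) can still go to 8. Fixed point.
Max's winning region = {0, 1, 2, 3, 4, 6, 7, 9}.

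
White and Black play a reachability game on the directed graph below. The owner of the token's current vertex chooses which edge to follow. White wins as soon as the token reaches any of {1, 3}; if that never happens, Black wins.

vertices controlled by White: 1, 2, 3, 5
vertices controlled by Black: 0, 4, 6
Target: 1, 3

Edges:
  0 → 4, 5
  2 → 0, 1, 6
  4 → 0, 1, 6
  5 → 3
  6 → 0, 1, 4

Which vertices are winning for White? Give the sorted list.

1, 2, 3, 5

A0 = {1, 3}
A1: add {2, 5} — 2 (White) has 2→1; 5 (White) has 5→3.
A2 = A1; e.g. 0 (Black) can still go to 4. Fixed point.
White's winning region = {1, 2, 3, 5}.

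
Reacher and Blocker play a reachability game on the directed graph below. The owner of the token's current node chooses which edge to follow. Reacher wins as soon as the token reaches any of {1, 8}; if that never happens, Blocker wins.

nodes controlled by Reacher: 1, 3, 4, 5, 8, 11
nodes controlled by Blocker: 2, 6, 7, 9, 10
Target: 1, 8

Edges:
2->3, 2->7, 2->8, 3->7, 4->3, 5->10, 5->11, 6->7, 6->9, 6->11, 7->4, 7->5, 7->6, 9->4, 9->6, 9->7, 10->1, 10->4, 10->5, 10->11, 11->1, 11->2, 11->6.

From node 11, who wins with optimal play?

Reacher

A0 = {1, 8}
A1: add {11} — 11 (Reacher) has 11→1.
11 ∈ A1, so Reacher can force the target.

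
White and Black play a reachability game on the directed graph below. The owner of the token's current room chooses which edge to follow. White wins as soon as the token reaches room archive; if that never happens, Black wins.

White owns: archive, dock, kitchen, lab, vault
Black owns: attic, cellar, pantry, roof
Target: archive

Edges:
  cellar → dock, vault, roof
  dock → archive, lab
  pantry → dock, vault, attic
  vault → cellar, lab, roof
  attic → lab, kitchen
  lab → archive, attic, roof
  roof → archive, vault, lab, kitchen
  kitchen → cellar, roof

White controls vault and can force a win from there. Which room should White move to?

A0 = {archive}
A1: add {dock, lab} — dock (White) has dock→archive; lab (White) has lab→archive.
A2: add {vault} — vault (White) has vault→lab.
A3 = A2; e.g. cellar (Black) can still go to roof. Fixed point.
From vault, successor lab is in the attractor (rank 1); the other successors cellar, roof are not.

lab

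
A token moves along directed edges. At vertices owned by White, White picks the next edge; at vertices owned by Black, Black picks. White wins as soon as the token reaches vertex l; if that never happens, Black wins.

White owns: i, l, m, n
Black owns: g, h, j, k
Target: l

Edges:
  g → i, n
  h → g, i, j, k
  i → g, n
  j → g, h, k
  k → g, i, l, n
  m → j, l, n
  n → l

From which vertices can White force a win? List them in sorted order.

A0 = {l}
A1: add {m, n} — m (White) has m→l; n (White) has n→l.
A2: add {i} — i (White) has i→n.
A3: add {g} — g (Black): all of {i, n} already in.
A4: add {k} — k (Black): all of {g, i, l, n} already in.
A5 = A4; e.g. h (Black) can still go to j. Fixed point.
White's winning region = {g, i, k, l, m, n}.

g, i, k, l, m, n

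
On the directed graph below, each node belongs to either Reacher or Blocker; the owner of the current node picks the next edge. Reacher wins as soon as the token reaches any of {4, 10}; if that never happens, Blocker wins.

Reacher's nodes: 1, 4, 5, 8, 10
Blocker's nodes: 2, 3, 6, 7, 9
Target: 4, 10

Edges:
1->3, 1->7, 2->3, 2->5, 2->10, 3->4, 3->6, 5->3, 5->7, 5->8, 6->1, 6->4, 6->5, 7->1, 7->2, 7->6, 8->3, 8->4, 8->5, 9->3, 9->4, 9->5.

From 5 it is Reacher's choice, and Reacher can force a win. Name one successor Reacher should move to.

8

A0 = {4, 10}
A1: add {8} — 8 (Reacher) has 8→4.
A2: add {5} — 5 (Reacher) has 5→8.
A3 = A2; e.g. 1 (Reacher) has no edge into A2. Fixed point.
From 5, successor 8 is in the attractor (rank 1); the other successors 3, 7 are not.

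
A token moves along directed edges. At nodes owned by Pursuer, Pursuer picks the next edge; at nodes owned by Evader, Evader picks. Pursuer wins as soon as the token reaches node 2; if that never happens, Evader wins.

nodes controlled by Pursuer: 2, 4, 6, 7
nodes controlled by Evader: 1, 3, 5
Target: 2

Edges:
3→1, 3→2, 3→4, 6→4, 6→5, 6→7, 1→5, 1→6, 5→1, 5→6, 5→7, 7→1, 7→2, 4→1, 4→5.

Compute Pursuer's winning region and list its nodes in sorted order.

A0 = {2}
A1: add {7} — 7 (Pursuer) has 7→2.
A2: add {6} — 6 (Pursuer) has 6→7.
A3 = A2; e.g. 1 (Evader) can still go to 5. Fixed point.
Pursuer's winning region = {2, 6, 7}.

2, 6, 7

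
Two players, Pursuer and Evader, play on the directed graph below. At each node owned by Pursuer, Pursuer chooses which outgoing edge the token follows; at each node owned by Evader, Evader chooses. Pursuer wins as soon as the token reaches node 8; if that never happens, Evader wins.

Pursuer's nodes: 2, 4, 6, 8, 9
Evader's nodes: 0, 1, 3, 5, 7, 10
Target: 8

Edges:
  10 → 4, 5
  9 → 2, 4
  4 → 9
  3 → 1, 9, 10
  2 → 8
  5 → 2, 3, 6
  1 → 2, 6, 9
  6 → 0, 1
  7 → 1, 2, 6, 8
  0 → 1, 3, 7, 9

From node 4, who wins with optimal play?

A0 = {8}
A1: add {2} — 2 (Pursuer) has 2→8.
A2: add {9} — 9 (Pursuer) has 9→2.
A3: add {4} — 4 (Pursuer) has 4→9.
A4 = A3; e.g. 0 (Evader) can still go to 1. Fixed point.
4 ∈ A3, so Pursuer can force the target.

Pursuer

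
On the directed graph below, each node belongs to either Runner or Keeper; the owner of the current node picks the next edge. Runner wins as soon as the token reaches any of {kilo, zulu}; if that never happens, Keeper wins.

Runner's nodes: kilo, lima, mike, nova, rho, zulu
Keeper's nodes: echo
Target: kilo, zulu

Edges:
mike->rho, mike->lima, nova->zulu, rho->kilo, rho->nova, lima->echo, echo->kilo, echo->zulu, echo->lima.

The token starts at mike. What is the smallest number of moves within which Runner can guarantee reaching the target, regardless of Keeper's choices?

2

A0 = {kilo, zulu}
A1: add {nova, rho} — nova (Runner) has nova→zulu; rho (Runner) has rho→kilo.
A2: add {mike} — mike (Runner) has mike→rho.
A3 = A2; e.g. lima (Runner) has no edge into A2. Fixed point.
mike enters the attractor at level 2, so Runner can force the target in 2 moves from there.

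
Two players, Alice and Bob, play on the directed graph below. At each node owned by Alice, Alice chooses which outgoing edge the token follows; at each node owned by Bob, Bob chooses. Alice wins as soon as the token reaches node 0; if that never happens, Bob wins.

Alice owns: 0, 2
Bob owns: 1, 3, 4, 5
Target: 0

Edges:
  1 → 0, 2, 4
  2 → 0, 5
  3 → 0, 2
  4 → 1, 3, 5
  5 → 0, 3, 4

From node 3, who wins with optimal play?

Alice

A0 = {0}
A1: add {2} — 2 (Alice) has 2→0.
A2: add {3} — 3 (Bob): all of {0, 2} already in.
A3 = A2; e.g. 1 (Bob) can still go to 4. Fixed point.
3 ∈ A2, so Alice can force the target.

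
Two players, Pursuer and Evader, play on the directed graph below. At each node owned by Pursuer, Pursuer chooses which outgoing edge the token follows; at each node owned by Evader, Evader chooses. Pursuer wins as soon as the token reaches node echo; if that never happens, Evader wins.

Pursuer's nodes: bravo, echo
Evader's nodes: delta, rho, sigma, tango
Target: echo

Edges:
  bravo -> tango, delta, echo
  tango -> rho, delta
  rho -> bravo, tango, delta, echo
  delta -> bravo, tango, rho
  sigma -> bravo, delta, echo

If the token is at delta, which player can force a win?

A0 = {echo}
A1: add {bravo} — bravo (Pursuer) has bravo→echo.
A2 = A1; e.g. tango (Evader) can still go to rho. Fixed point.
delta never enters the attractor, so Evader can avoid the target forever.

Evader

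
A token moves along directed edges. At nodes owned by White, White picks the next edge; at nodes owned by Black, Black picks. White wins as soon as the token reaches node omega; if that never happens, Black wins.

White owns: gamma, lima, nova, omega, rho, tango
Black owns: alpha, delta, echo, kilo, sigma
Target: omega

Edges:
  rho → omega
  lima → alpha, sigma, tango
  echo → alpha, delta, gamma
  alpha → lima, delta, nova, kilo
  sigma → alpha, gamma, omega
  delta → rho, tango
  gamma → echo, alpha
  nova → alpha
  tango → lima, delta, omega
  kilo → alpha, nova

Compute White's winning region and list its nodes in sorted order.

delta, lima, omega, rho, tango

A0 = {omega}
A1: add {rho, tango} — rho (White) has rho→omega; tango (White) has tango→omega.
A2: add {delta, lima} — lima (White) has lima→tango; delta (Black): all of {rho, tango} already in.
A3 = A2; e.g. echo (Black) can still go to alpha. Fixed point.
White's winning region = {delta, lima, omega, rho, tango}.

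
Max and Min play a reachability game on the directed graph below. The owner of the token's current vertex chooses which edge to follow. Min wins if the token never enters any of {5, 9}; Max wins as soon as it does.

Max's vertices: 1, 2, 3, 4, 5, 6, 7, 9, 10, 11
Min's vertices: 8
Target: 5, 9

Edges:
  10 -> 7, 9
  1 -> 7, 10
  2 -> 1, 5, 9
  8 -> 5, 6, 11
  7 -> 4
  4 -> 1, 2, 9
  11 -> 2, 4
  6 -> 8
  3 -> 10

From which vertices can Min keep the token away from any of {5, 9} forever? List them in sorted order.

6, 8

A0 = {5, 9}
A1: add {2, 4, 10} — 2 (Max) has 2→5; 4 (Max) has 4→9; 10 (Max) has 10→9.
A2: add {1, 3, 7, 11} — 1 (Max) has 1→10; 3 (Max) has 3→10; 7 (Max) has 7→4; 11 (Max) has 11→2.
A3 = A2; e.g. 6 (Max) has no edge into A2. Fixed point.
Max's attractor = {1, 2, 3, 4, 5, 7, 9, 10, 11}; Min avoids the target exactly from the complement.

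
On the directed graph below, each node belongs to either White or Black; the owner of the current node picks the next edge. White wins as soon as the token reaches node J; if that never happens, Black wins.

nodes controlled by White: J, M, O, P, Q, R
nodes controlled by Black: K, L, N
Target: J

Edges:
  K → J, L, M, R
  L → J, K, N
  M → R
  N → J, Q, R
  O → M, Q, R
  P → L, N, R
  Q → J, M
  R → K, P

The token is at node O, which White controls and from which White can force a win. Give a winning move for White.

Q

A0 = {J}
A1: add {Q} — Q (White) has Q→J.
A2: add {O} — O (White) has O→Q.
A3 = A2; e.g. K (Black) can still go to L. Fixed point.
From O, successor Q is in the attractor (rank 1); the other successors M, R are not.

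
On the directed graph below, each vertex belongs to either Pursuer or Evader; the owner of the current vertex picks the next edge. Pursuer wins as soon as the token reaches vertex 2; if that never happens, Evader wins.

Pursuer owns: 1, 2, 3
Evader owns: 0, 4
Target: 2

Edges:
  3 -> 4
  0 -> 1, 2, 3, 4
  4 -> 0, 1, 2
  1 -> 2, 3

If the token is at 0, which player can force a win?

A0 = {2}
A1: add {1} — 1 (Pursuer) has 1→2.
A2 = A1; e.g. 0 (Evader) can still go to 3. Fixed point.
0 never enters the attractor, so Evader can avoid the target forever.

Evader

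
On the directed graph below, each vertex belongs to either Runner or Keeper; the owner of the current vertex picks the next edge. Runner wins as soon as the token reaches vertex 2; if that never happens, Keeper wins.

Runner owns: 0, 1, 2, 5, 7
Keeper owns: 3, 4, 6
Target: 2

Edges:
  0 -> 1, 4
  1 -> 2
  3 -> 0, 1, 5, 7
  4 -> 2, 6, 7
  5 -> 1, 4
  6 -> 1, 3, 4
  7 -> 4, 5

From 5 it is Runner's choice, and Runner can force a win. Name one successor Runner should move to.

A0 = {2}
A1: add {1} — 1 (Runner) has 1→2.
A2: add {0, 5} — 0 (Runner) has 0→1; 5 (Runner) has 5→1.
A3: add {7} — 7 (Runner) has 7→5.
A4: add {3} — 3 (Keeper): all of {0, 1, 5, 7} already in.
A5 = A4; e.g. 4 (Keeper) can still go to 6. Fixed point.
From 5, successor 1 is in the attractor (rank 1); the other successor 4 is not.

1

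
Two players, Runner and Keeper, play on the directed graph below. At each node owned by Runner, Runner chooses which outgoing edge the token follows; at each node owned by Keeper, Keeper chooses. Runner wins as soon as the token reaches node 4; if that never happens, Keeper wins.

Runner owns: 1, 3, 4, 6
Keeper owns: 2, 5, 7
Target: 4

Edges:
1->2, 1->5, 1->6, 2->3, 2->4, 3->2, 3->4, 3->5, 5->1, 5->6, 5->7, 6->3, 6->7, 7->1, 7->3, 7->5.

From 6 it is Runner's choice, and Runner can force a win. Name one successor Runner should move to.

A0 = {4}
A1: add {3} — 3 (Runner) has 3→4.
A2: add {2, 6} — 2 (Keeper): all of {3, 4} already in; 6 (Runner) has 6→3.
A3: add {1} — 1 (Runner) has 1→2.
A4 = A3; e.g. 5 (Keeper) can still go to 7. Fixed point.
From 6, successor 3 is in the attractor (rank 1); the other successor 7 is not.

3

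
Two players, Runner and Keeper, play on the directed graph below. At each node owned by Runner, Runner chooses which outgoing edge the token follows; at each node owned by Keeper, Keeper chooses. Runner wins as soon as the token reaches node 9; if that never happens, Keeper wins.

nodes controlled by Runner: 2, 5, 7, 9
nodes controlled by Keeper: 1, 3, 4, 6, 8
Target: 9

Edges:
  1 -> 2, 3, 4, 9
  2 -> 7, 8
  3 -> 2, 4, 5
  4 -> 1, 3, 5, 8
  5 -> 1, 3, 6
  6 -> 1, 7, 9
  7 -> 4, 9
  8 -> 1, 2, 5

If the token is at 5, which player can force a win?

A0 = {9}
A1: add {7} — 7 (Runner) has 7→9.
A2: add {2} — 2 (Runner) has 2→7.
A3 = A2; e.g. 1 (Keeper) can still go to 3. Fixed point.
5 never enters the attractor, so Keeper can avoid the target forever.

Keeper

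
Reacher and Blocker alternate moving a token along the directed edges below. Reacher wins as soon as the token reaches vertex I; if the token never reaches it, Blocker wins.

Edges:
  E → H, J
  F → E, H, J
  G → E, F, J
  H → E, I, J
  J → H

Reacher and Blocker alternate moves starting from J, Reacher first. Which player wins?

Track states (vertex, player-to-move).
A0 = {(I,Reacher), (I,Blocker)}
A1: add {(H,Reacher)}.
A2: add {(J,Blocker)}.
A3: add {(E,Reacher), (F,Reacher), (G,Reacher)}.
A4 = A3; e.g. (E,Blocker) stays out. (J,Reacher) never enters ⇒ Blocker avoids the target.

Blocker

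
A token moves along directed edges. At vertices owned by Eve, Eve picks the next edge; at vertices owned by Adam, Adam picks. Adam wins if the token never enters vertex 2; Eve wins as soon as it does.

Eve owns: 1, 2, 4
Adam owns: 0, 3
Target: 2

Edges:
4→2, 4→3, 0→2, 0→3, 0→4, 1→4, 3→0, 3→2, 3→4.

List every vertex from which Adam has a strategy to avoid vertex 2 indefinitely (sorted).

A0 = {2}
A1: add {4} — 4 (Eve) has 4→2.
A2: add {1} — 1 (Eve) has 1→4.
A3 = A2; e.g. 0 (Adam) can still go to 3. Fixed point.
Eve's attractor = {1, 2, 4}; Adam avoids the target exactly from the complement.

0, 3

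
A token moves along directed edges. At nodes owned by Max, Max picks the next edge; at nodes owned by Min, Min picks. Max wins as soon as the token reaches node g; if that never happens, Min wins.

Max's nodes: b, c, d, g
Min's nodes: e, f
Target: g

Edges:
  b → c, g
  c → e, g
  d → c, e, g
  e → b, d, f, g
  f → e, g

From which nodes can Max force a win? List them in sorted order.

A0 = {g}
A1: add {b, c, d} — b (Max) has b→g; c (Max) has c→g; d (Max) has d→g.
A2 = A1; e.g. e (Min) can still go to f. Fixed point.
Max's winning region = {b, c, d, g}.

b, c, d, g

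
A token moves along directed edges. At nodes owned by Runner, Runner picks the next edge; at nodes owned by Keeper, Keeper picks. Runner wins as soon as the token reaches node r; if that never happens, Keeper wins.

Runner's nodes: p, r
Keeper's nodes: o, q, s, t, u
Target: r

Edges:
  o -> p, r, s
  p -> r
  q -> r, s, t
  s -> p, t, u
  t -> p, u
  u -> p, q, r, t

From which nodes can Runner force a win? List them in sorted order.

A0 = {r}
A1: add {p} — p (Runner) has p→r.
A2 = A1; e.g. o (Keeper) can still go to s. Fixed point.
Runner's winning region = {p, r}.

p, r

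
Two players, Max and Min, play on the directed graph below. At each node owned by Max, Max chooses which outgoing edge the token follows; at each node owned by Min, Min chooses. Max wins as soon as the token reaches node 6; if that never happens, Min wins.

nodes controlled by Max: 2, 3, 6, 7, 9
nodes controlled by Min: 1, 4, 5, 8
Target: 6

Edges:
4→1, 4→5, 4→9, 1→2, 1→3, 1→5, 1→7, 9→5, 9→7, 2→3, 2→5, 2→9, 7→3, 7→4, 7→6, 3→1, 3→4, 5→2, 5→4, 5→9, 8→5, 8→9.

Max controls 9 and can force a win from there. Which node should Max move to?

A0 = {6}
A1: add {7} — 7 (Max) has 7→6.
A2: add {9} — 9 (Max) has 9→7.
A3: add {2} — 2 (Max) has 2→9.
A4 = A3; e.g. 1 (Min) can still go to 3. Fixed point.
From 9, successor 7 is in the attractor (rank 1); the other successor 5 is not.

7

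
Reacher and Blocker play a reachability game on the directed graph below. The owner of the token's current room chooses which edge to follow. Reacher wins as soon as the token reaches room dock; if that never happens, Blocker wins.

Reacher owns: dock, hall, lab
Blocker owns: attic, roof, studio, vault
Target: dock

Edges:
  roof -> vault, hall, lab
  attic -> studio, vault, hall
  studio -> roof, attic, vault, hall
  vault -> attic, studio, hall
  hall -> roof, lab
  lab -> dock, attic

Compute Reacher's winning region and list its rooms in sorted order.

A0 = {dock}
A1: add {lab} — lab (Reacher) has lab→dock.
A2: add {hall} — hall (Reacher) has hall→lab.
A3 = A2; e.g. roof (Blocker) can still go to vault. Fixed point.
Reacher's winning region = {dock, hall, lab}.

dock, hall, lab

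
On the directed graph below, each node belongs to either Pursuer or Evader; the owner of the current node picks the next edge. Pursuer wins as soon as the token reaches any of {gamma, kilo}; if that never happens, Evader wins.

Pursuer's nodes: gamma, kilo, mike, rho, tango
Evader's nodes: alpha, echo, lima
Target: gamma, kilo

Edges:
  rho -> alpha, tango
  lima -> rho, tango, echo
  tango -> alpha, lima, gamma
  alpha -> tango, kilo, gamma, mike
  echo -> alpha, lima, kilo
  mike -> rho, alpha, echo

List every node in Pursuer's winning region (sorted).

alpha, gamma, kilo, mike, rho, tango

A0 = {gamma, kilo}
A1: add {tango} — tango (Pursuer) has tango→gamma.
A2: add {rho} — rho (Pursuer) has rho→tango.
A3: add {mike} — mike (Pursuer) has mike→rho.
A4: add {alpha} — alpha (Evader): all of {tango, kilo, gamma, mike} already in.
A5 = A4; e.g. lima (Evader) can still go to echo. Fixed point.
Pursuer's winning region = {alpha, gamma, kilo, mike, rho, tango}.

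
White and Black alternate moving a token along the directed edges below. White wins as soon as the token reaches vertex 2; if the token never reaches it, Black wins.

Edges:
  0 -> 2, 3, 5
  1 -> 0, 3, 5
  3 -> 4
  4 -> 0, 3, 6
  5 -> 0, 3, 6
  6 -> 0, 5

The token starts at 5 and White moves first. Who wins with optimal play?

Black

Track states (vertex, player-to-move).
A0 = {(2,White), (2,Black)}
A1: add {(0,White)}.
A2 = A1; e.g. (0,Black) stays out. (5,White) never enters ⇒ Black avoids the target.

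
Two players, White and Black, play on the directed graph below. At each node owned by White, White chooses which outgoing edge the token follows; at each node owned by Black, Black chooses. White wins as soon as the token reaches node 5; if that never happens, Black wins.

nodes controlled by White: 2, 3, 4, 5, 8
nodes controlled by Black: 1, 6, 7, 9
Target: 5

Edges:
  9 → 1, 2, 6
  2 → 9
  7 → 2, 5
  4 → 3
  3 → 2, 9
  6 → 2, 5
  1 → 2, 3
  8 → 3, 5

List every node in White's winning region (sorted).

5, 8

A0 = {5}
A1: add {8} — 8 (White) has 8→5.
A2 = A1; e.g. 1 (Black) can still go to 2. Fixed point.
White's winning region = {5, 8}.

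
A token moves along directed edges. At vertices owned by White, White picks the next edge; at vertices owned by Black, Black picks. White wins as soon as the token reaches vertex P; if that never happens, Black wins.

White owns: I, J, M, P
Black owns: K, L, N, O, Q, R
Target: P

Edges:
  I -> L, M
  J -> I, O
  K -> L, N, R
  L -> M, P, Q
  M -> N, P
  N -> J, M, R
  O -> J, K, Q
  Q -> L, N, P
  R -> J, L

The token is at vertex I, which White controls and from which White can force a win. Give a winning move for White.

A0 = {P}
A1: add {M} — M (White) has M→P.
A2: add {I} — I (White) has I→M.
A3: add {J} — J (White) has J→I.
A4 = A3; e.g. K (Black) can still go to L. Fixed point.
From I, successor M is in the attractor (rank 1); the other successor L is not.

M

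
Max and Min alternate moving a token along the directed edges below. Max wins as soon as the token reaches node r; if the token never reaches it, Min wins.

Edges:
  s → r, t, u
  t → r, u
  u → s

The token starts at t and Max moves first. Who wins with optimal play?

Track states (vertex, player-to-move).
A0 = {(r,Max), (r,Min)}
A1: add {(s,Max), (t,Max)}.
(t,Max) ∈ A1 ⇒ Max forces the target.

Max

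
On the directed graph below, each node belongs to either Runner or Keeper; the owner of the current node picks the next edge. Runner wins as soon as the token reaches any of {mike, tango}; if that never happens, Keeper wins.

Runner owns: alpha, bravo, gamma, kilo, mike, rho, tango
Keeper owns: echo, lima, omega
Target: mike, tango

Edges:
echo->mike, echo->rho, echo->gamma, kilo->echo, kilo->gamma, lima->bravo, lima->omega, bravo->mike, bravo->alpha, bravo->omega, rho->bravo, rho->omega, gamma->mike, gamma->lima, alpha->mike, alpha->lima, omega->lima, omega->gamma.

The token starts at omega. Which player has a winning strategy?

Keeper

A0 = {mike, tango}
A1: add {alpha, bravo, gamma} — bravo (Runner) has bravo→mike; gamma (Runner) has gamma→mike; alpha (Runner) has alpha→mike.
A2: add {kilo, rho} — kilo (Runner) has kilo→gamma; rho (Runner) has rho→bravo.
A3: add {echo} — echo (Keeper): all of {mike, rho, gamma} already in.
A4 = A3; e.g. lima (Keeper) can still go to omega. Fixed point.
omega never enters the attractor, so Keeper can avoid the target forever.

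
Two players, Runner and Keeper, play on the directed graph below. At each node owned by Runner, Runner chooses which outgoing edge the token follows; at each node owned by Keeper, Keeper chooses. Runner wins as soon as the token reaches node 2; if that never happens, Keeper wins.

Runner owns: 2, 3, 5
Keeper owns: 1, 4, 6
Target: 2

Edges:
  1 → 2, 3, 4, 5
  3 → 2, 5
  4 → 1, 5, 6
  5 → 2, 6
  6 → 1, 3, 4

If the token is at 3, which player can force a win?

A0 = {2}
A1: add {3, 5} — 3 (Runner) has 3→2; 5 (Runner) has 5→2.
A2 = A1; e.g. 1 (Keeper) can still go to 4. Fixed point.
3 ∈ A1, so Runner can force the target.

Runner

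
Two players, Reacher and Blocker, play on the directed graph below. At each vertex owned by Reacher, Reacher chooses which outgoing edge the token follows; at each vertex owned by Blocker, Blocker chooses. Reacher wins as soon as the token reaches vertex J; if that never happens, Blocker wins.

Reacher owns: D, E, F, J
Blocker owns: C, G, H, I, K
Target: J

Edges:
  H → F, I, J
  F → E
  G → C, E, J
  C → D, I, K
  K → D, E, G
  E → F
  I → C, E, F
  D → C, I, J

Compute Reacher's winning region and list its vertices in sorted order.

A0 = {J}
A1: add {D} — D (Reacher) has D→J.
A2 = A1; e.g. C (Blocker) can still go to I. Fixed point.
Reacher's winning region = {D, J}.

D, J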